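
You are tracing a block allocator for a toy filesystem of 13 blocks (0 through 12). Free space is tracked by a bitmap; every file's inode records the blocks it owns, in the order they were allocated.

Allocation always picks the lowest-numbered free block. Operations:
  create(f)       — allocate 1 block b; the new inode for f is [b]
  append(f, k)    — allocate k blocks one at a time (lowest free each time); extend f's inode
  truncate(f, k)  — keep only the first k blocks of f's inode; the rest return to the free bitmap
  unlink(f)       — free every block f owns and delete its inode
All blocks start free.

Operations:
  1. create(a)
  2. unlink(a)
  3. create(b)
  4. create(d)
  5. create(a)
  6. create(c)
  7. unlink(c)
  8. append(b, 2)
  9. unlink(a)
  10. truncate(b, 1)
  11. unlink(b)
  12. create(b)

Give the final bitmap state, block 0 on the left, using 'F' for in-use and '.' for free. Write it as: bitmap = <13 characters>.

bitmap = FF...........

  1. create(a)  ⇒  F............  {a→[0]}
  2. unlink(a)  ⇒  .............  {}
  3. create(b)  ⇒  F............  {b→[0]}
  4. create(d)  ⇒  FF...........  {b→[0]; d→[1]}
  5. create(a)  ⇒  FFF..........  {a→[2]; b→[0]; d→[1]}
  6. create(c)  ⇒  FFFF.........  {a→[2]; b→[0]; c→[3]; d→[1]}
  7. unlink(c)  ⇒  FFF..........  {a→[2]; b→[0]; d→[1]}
  8. append(b, 2)  ⇒  FFFFF........  {a→[2]; b→[0, 3, 4]; d→[1]}
  9. unlink(a)  ⇒  FF.FF........  {b→[0, 3, 4]; d→[1]}
  10. truncate(b, 1)  ⇒  FF...........  {b→[0]; d→[1]}
  11. unlink(b)  ⇒  .F...........  {d→[1]}
  12. create(b)  ⇒  FF...........  {b→[0]; d→[1]}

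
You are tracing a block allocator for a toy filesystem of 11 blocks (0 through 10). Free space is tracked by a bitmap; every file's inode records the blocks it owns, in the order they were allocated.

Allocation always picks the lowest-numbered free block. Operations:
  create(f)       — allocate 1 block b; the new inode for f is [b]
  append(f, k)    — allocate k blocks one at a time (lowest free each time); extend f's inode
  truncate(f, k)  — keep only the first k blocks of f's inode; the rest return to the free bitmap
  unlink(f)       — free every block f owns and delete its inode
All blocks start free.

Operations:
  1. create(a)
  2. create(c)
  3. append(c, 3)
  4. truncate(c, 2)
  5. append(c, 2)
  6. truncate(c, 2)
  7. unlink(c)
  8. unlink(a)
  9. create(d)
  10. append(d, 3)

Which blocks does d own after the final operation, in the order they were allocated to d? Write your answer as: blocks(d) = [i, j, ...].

[1] create(a) — a=0 (map F..........)
[2] create(c) — a=0 c=1 (map FF.........)
[3] append(c, 3) — a=0 c=1,2,3,4 (map FFFFF......)
[4] truncate(c, 2) — a=0 c=1,2 (map FFF........)
[5] append(c, 2) — a=0 c=1,2,3,4 (map FFFFF......)
[6] truncate(c, 2) — a=0 c=1,2 (map FFF........)
[7] unlink(c) — a=0 (map F..........)
[8] unlink(a) —  (map ...........)
[9] create(d) — d=0 (map F..........)
[10] append(d, 3) — d=0,1,2,3 (map FFFF.......)

blocks(d) = [0, 1, 2, 3]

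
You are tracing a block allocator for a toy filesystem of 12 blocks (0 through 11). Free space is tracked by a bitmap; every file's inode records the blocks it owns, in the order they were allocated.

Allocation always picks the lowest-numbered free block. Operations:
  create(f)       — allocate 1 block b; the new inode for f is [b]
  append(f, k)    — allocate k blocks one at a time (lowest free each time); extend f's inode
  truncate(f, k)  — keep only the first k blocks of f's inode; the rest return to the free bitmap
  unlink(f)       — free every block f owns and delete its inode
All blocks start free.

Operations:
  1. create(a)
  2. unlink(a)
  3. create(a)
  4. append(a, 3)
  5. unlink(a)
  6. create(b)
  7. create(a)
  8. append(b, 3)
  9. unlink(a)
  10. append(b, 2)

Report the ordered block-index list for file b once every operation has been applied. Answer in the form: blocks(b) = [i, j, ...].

[1] create(a) — a=0 (map F...........)
[2] unlink(a) —  (map ............)
[3] create(a) — a=0 (map F...........)
[4] append(a, 3) — a=0,1,2,3 (map FFFF........)
[5] unlink(a) —  (map ............)
[6] create(b) — b=0 (map F...........)
[7] create(a) — a=1 b=0 (map FF..........)
[8] append(b, 3) — a=1 b=0,2,3,4 (map FFFFF.......)
[9] unlink(a) — b=0,2,3,4 (map F.FFF.......)
[10] append(b, 2) — b=0,2,3,4,1,5 (map FFFFFF......)

blocks(b) = [0, 2, 3, 4, 1, 5]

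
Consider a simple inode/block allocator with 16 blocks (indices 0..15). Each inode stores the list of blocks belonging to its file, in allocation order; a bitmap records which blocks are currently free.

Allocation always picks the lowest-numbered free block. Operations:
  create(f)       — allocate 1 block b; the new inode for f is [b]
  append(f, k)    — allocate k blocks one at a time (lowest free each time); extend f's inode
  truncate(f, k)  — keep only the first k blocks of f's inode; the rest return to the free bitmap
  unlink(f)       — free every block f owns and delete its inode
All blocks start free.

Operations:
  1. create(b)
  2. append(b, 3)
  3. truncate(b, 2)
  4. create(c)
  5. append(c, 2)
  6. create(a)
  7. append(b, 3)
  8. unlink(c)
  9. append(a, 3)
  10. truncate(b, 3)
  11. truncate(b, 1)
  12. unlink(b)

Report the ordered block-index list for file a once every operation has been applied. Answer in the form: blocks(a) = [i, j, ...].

create(b): bitmap=F............... | b=[0]
append(b, 3): bitmap=FFFF............ | b=[0, 1, 2, 3]
truncate(b, 2): bitmap=FF.............. | b=[0, 1]
create(c): bitmap=FFF............. | b=[0, 1] c=[2]
append(c, 2): bitmap=FFFFF........... | b=[0, 1] c=[2, 3, 4]
create(a): bitmap=FFFFFF.......... | a=[5] b=[0, 1] c=[2, 3, 4]
append(b, 3): bitmap=FFFFFFFFF....... | a=[5] b=[0, 1, 6, 7, 8] c=[2, 3, 4]
unlink(c): bitmap=FF...FFFF....... | a=[5] b=[0, 1, 6, 7, 8]
append(a, 3): bitmap=FFFFFFFFF....... | a=[5, 2, 3, 4] b=[0, 1, 6, 7, 8]
truncate(b, 3): bitmap=FFFFFFF......... | a=[5, 2, 3, 4] b=[0, 1, 6]
truncate(b, 1): bitmap=F.FFFF.......... | a=[5, 2, 3, 4] b=[0]
unlink(b): bitmap=..FFFF.......... | a=[5, 2, 3, 4]

blocks(a) = [5, 2, 3, 4]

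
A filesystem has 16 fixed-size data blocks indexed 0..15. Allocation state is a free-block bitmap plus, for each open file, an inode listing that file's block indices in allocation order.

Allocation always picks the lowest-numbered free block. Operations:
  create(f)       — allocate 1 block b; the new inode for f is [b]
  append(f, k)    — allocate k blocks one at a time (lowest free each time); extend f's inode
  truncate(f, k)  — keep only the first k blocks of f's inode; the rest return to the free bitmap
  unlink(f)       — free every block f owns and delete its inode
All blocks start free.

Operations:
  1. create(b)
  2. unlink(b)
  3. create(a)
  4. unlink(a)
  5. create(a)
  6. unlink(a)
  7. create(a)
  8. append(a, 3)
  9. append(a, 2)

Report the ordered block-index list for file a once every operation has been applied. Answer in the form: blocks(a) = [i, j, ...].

blocks(a) = [0, 1, 2, 3, 4, 5]

after create(b) → b:[0]  free=[F...............]
after unlink(b) →   free=[................]
after create(a) → a:[0]  free=[F...............]
after unlink(a) →   free=[................]
after create(a) → a:[0]  free=[F...............]
after unlink(a) →   free=[................]
after create(a) → a:[0]  free=[F...............]
after append(a, 3) → a:[0, 1, 2, 3]  free=[FFFF............]
after append(a, 2) → a:[0, 1, 2, 3, 4, 5]  free=[FFFFFF..........]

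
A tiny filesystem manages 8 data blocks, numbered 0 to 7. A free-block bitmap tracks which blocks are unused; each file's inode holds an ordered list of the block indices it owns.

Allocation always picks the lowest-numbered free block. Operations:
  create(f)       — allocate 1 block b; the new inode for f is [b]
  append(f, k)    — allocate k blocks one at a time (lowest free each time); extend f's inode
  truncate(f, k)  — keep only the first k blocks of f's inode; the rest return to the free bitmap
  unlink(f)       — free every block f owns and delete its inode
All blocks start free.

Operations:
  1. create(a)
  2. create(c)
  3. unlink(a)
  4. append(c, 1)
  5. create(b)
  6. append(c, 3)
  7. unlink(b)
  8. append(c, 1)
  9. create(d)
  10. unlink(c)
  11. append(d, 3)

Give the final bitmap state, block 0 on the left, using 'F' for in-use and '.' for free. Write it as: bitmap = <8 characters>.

bitmap = FFF...F.

[1] create(a) — a=0 (map F.......)
[2] create(c) — a=0 c=1 (map FF......)
[3] unlink(a) — c=1 (map .F......)
[4] append(c, 1) — c=1,0 (map FF......)
[5] create(b) — b=2 c=1,0 (map FFF.....)
[6] append(c, 3) — b=2 c=1,0,3,4,5 (map FFFFFF..)
[7] unlink(b) — c=1,0,3,4,5 (map FF.FFF..)
[8] append(c, 1) — c=1,0,3,4,5,2 (map FFFFFF..)
[9] create(d) — c=1,0,3,4,5,2 d=6 (map FFFFFFF.)
[10] unlink(c) — d=6 (map ......F.)
[11] append(d, 3) — d=6,0,1,2 (map FFF...F.)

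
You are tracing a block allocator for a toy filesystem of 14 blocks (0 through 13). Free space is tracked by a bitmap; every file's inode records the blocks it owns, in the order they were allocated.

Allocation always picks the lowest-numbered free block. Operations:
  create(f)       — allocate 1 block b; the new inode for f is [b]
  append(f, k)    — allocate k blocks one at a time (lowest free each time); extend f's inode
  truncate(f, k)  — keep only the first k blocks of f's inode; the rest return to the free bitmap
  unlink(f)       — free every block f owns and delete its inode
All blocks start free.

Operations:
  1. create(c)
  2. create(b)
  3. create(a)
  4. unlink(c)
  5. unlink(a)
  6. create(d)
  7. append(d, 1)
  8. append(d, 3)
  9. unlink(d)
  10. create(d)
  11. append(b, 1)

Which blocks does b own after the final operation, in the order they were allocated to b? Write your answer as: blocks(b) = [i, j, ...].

blocks(b) = [1, 2]

after create(c) → c:[0]  free=[F.............]
after create(b) → b:[1], c:[0]  free=[FF............]
after create(a) → a:[2], b:[1], c:[0]  free=[FFF...........]
after unlink(c) → a:[2], b:[1]  free=[.FF...........]
after unlink(a) → b:[1]  free=[.F............]
after create(d) → b:[1], d:[0]  free=[FF............]
after append(d, 1) → b:[1], d:[0, 2]  free=[FFF...........]
after append(d, 3) → b:[1], d:[0, 2, 3, 4, 5]  free=[FFFFFF........]
after unlink(d) → b:[1]  free=[.F............]
after create(d) → b:[1], d:[0]  free=[FF............]
after append(b, 1) → b:[1, 2], d:[0]  free=[FFF...........]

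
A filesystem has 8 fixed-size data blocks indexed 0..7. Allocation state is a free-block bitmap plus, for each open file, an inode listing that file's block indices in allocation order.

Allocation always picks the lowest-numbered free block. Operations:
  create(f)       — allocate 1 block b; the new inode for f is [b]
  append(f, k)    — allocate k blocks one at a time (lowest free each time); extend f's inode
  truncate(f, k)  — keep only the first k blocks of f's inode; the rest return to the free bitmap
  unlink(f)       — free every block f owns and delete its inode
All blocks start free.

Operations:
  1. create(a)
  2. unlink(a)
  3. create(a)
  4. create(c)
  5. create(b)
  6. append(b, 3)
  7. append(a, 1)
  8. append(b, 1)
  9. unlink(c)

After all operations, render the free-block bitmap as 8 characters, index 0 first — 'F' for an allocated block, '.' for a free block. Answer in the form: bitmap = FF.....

bitmap = F.FFFFFF

[1] create(a) — a=0 (map F.......)
[2] unlink(a) —  (map ........)
[3] create(a) — a=0 (map F.......)
[4] create(c) — a=0 c=1 (map FF......)
[5] create(b) — a=0 b=2 c=1 (map FFF.....)
[6] append(b, 3) — a=0 b=2,3,4,5 c=1 (map FFFFFF..)
[7] append(a, 1) — a=0,6 b=2,3,4,5 c=1 (map FFFFFFF.)
[8] append(b, 1) — a=0,6 b=2,3,4,5,7 c=1 (map FFFFFFFF)
[9] unlink(c) — a=0,6 b=2,3,4,5,7 (map F.FFFFFF)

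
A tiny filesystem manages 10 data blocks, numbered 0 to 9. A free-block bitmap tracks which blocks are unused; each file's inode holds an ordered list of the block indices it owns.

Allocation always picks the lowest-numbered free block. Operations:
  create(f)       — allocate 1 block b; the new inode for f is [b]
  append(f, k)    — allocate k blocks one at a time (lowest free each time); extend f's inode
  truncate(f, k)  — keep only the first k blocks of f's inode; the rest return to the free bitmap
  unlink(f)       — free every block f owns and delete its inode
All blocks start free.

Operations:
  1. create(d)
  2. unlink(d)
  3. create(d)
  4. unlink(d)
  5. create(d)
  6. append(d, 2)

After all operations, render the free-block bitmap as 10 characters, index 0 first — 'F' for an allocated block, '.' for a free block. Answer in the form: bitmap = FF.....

  1. create(d)  ⇒  F.........  {d→[0]}
  2. unlink(d)  ⇒  ..........  {}
  3. create(d)  ⇒  F.........  {d→[0]}
  4. unlink(d)  ⇒  ..........  {}
  5. create(d)  ⇒  F.........  {d→[0]}
  6. append(d, 2)  ⇒  FFF.......  {d→[0, 1, 2]}

bitmap = FFF.......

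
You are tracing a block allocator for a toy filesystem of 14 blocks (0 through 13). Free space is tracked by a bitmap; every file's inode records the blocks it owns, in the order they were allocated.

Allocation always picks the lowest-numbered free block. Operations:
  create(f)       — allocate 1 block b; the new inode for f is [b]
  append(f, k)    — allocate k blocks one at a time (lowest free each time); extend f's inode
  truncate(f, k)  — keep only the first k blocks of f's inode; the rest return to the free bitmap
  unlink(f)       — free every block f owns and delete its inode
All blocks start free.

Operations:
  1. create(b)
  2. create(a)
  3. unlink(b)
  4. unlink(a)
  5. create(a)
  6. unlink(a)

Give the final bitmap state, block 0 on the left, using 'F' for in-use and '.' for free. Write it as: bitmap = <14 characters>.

create(b): bitmap=F............. | b=[0]
create(a): bitmap=FF............ | a=[1] b=[0]
unlink(b): bitmap=.F............ | a=[1]
unlink(a): bitmap=.............. | 
create(a): bitmap=F............. | a=[0]
unlink(a): bitmap=.............. | 

bitmap = ..............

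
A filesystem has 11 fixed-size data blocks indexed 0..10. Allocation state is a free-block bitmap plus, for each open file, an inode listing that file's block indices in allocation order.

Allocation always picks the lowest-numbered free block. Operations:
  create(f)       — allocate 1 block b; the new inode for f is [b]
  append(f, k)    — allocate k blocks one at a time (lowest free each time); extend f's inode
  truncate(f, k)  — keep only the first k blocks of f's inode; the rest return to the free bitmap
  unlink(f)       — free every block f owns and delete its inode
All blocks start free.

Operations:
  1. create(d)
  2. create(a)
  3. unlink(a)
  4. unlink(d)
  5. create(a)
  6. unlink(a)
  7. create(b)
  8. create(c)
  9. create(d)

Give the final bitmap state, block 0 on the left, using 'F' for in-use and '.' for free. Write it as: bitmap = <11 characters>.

bitmap = FFF........

  1. create(d)  ⇒  F..........  {d→[0]}
  2. create(a)  ⇒  FF.........  {a→[1]; d→[0]}
  3. unlink(a)  ⇒  F..........  {d→[0]}
  4. unlink(d)  ⇒  ...........  {}
  5. create(a)  ⇒  F..........  {a→[0]}
  6. unlink(a)  ⇒  ...........  {}
  7. create(b)  ⇒  F..........  {b→[0]}
  8. create(c)  ⇒  FF.........  {b→[0]; c→[1]}
  9. create(d)  ⇒  FFF........  {b→[0]; c→[1]; d→[2]}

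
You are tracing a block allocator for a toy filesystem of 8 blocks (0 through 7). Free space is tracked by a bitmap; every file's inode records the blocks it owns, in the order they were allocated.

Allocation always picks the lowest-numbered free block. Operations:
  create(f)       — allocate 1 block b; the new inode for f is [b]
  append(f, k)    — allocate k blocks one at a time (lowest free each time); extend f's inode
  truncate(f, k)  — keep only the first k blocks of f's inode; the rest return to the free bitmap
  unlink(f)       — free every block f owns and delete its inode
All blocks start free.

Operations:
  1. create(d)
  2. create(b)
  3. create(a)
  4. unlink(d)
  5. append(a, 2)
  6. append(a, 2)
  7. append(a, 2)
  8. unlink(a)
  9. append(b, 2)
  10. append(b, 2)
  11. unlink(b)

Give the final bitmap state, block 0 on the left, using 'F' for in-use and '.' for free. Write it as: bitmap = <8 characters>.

bitmap = ........

after create(d) → d:[0]  free=[F.......]
after create(b) → b:[1], d:[0]  free=[FF......]
after create(a) → a:[2], b:[1], d:[0]  free=[FFF.....]
after unlink(d) → a:[2], b:[1]  free=[.FF.....]
after append(a, 2) → a:[2, 0, 3], b:[1]  free=[FFFF....]
after append(a, 2) → a:[2, 0, 3, 4, 5], b:[1]  free=[FFFFFF..]
after append(a, 2) → a:[2, 0, 3, 4, 5, 6, 7], b:[1]  free=[FFFFFFFF]
after unlink(a) → b:[1]  free=[.F......]
after append(b, 2) → b:[1, 0, 2]  free=[FFF.....]
after append(b, 2) → b:[1, 0, 2, 3, 4]  free=[FFFFF...]
after unlink(b) →   free=[........]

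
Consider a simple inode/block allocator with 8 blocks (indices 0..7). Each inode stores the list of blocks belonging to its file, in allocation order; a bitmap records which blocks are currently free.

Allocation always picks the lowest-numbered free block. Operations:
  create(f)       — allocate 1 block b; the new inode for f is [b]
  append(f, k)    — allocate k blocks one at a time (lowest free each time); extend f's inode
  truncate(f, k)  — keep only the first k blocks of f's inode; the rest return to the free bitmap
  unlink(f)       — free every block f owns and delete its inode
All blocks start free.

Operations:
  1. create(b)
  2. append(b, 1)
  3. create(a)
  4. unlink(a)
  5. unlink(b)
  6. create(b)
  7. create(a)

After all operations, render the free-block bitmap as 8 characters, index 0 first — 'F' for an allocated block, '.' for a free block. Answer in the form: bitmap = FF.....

after create(b) → b:[0]  free=[F.......]
after append(b, 1) → b:[0, 1]  free=[FF......]
after create(a) → a:[2], b:[0, 1]  free=[FFF.....]
after unlink(a) → b:[0, 1]  free=[FF......]
after unlink(b) →   free=[........]
after create(b) → b:[0]  free=[F.......]
after create(a) → a:[1], b:[0]  free=[FF......]

bitmap = FF......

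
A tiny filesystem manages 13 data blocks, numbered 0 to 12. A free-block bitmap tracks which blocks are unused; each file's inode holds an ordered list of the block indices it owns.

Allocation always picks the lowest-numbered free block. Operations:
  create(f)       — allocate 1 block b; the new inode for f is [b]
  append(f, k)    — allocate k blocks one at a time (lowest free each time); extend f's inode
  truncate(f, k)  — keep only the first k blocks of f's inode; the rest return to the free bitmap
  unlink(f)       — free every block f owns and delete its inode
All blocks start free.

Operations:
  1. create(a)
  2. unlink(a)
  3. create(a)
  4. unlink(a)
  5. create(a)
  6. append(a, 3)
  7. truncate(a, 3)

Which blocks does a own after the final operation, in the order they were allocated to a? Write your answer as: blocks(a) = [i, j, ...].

blocks(a) = [0, 1, 2]

[1] create(a) — a=0 (map F............)
[2] unlink(a) —  (map .............)
[3] create(a) — a=0 (map F............)
[4] unlink(a) —  (map .............)
[5] create(a) — a=0 (map F............)
[6] append(a, 3) — a=0,1,2,3 (map FFFF.........)
[7] truncate(a, 3) — a=0,1,2 (map FFF..........)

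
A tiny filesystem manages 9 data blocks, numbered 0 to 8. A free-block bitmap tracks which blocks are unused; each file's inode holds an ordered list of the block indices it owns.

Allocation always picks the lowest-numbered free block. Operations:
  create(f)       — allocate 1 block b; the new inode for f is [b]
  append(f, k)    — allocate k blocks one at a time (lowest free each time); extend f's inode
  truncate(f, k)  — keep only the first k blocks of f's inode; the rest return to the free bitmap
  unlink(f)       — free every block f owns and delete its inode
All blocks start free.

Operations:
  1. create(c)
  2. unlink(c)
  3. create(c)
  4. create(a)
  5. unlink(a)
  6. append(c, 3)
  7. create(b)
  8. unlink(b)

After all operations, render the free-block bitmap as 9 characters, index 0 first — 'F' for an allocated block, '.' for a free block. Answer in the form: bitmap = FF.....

after create(c) → c:[0]  free=[F........]
after unlink(c) →   free=[.........]
after create(c) → c:[0]  free=[F........]
after create(a) → a:[1], c:[0]  free=[FF.......]
after unlink(a) → c:[0]  free=[F........]
after append(c, 3) → c:[0, 1, 2, 3]  free=[FFFF.....]
after create(b) → b:[4], c:[0, 1, 2, 3]  free=[FFFFF....]
after unlink(b) → c:[0, 1, 2, 3]  free=[FFFF.....]

bitmap = FFFF.....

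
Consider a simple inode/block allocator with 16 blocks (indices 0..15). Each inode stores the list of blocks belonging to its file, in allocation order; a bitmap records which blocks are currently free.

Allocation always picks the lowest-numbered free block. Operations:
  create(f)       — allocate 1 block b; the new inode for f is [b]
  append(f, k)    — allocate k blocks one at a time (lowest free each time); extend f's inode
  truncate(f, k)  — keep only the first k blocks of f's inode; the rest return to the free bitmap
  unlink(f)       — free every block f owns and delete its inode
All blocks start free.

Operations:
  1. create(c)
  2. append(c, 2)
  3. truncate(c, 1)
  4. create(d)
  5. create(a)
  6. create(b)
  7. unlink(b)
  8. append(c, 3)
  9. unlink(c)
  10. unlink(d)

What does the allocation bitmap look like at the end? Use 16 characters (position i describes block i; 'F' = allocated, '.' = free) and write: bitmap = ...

  1. create(c)  ⇒  F...............  {c→[0]}
  2. append(c, 2)  ⇒  FFF.............  {c→[0, 1, 2]}
  3. truncate(c, 1)  ⇒  F...............  {c→[0]}
  4. create(d)  ⇒  FF..............  {c→[0]; d→[1]}
  5. create(a)  ⇒  FFF.............  {a→[2]; c→[0]; d→[1]}
  6. create(b)  ⇒  FFFF............  {a→[2]; b→[3]; c→[0]; d→[1]}
  7. unlink(b)  ⇒  FFF.............  {a→[2]; c→[0]; d→[1]}
  8. append(c, 3)  ⇒  FFFFFF..........  {a→[2]; c→[0, 3, 4, 5]; d→[1]}
  9. unlink(c)  ⇒  .FF.............  {a→[2]; d→[1]}
  10. unlink(d)  ⇒  ..F.............  {a→[2]}

bitmap = ..F.............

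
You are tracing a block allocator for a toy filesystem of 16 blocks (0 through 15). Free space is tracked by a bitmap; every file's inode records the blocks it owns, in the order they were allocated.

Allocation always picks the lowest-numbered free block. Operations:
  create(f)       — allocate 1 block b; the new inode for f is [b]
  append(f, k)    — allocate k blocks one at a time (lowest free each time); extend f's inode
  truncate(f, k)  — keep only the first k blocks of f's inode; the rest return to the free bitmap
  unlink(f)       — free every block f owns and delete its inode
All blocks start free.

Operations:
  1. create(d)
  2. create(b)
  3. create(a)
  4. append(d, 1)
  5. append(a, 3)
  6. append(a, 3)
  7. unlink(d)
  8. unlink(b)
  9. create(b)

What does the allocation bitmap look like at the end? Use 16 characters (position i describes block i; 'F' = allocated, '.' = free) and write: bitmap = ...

create(d): bitmap=F............... | d=[0]
create(b): bitmap=FF.............. | b=[1] d=[0]
create(a): bitmap=FFF............. | a=[2] b=[1] d=[0]
append(d, 1): bitmap=FFFF............ | a=[2] b=[1] d=[0, 3]
append(a, 3): bitmap=FFFFFFF......... | a=[2, 4, 5, 6] b=[1] d=[0, 3]
append(a, 3): bitmap=FFFFFFFFFF...... | a=[2, 4, 5, 6, 7, 8, 9] b=[1] d=[0, 3]
unlink(d): bitmap=.FF.FFFFFF...... | a=[2, 4, 5, 6, 7, 8, 9] b=[1]
unlink(b): bitmap=..F.FFFFFF...... | a=[2, 4, 5, 6, 7, 8, 9]
create(b): bitmap=F.F.FFFFFF...... | a=[2, 4, 5, 6, 7, 8, 9] b=[0]

bitmap = F.F.FFFFFF......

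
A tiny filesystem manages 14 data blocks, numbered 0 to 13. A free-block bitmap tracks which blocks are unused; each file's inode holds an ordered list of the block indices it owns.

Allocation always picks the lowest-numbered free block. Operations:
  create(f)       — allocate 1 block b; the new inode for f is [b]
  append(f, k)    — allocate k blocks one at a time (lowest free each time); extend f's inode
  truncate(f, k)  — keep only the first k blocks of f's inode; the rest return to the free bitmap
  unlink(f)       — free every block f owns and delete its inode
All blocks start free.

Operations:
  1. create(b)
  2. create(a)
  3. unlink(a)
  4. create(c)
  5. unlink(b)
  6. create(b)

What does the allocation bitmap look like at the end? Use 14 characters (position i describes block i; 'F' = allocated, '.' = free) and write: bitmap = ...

  1. create(b)  ⇒  F.............  {b→[0]}
  2. create(a)  ⇒  FF............  {a→[1]; b→[0]}
  3. unlink(a)  ⇒  F.............  {b→[0]}
  4. create(c)  ⇒  FF............  {b→[0]; c→[1]}
  5. unlink(b)  ⇒  .F............  {c→[1]}
  6. create(b)  ⇒  FF............  {b→[0]; c→[1]}

bitmap = FF............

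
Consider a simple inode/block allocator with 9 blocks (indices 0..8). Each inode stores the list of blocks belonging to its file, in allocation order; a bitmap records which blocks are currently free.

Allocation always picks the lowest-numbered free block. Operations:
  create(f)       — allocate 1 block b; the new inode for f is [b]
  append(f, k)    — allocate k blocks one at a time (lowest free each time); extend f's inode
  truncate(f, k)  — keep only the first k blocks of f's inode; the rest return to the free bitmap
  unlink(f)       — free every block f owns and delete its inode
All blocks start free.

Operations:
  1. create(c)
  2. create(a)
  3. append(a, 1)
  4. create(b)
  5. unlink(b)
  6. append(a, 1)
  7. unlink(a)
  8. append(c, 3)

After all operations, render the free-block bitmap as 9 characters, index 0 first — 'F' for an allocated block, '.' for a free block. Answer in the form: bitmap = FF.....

bitmap = FFFF.....

  1. create(c)  ⇒  F........  {c→[0]}
  2. create(a)  ⇒  FF.......  {a→[1]; c→[0]}
  3. append(a, 1)  ⇒  FFF......  {a→[1, 2]; c→[0]}
  4. create(b)  ⇒  FFFF.....  {a→[1, 2]; b→[3]; c→[0]}
  5. unlink(b)  ⇒  FFF......  {a→[1, 2]; c→[0]}
  6. append(a, 1)  ⇒  FFFF.....  {a→[1, 2, 3]; c→[0]}
  7. unlink(a)  ⇒  F........  {c→[0]}
  8. append(c, 3)  ⇒  FFFF.....  {c→[0, 1, 2, 3]}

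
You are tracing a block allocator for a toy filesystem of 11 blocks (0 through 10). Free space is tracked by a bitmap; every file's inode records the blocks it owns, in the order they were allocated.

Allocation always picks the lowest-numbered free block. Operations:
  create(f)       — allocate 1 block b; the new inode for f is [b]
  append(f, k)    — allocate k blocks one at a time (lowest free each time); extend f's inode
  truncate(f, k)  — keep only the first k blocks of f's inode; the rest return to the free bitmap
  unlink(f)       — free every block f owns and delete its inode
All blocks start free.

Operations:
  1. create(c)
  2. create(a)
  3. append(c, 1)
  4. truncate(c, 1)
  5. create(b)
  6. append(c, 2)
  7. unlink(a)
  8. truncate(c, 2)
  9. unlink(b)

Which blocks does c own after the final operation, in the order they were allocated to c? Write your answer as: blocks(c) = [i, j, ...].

  1. create(c)  ⇒  F..........  {c→[0]}
  2. create(a)  ⇒  FF.........  {a→[1]; c→[0]}
  3. append(c, 1)  ⇒  FFF........  {a→[1]; c→[0, 2]}
  4. truncate(c, 1)  ⇒  FF.........  {a→[1]; c→[0]}
  5. create(b)  ⇒  FFF........  {a→[1]; b→[2]; c→[0]}
  6. append(c, 2)  ⇒  FFFFF......  {a→[1]; b→[2]; c→[0, 3, 4]}
  7. unlink(a)  ⇒  F.FFF......  {b→[2]; c→[0, 3, 4]}
  8. truncate(c, 2)  ⇒  F.FF.......  {b→[2]; c→[0, 3]}
  9. unlink(b)  ⇒  F..F.......  {c→[0, 3]}

blocks(c) = [0, 3]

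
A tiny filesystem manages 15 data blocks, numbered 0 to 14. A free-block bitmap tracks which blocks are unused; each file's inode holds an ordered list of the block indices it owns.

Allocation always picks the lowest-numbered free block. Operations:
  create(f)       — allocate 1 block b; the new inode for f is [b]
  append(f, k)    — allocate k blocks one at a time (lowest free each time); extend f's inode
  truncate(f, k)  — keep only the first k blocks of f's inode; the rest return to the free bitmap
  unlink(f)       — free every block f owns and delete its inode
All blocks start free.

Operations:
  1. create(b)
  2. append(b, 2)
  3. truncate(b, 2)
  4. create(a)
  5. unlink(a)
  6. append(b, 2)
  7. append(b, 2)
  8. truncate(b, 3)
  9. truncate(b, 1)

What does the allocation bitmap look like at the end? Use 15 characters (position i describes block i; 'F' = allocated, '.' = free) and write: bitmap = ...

bitmap = F..............

  1. create(b)  ⇒  F..............  {b→[0]}
  2. append(b, 2)  ⇒  FFF............  {b→[0, 1, 2]}
  3. truncate(b, 2)  ⇒  FF.............  {b→[0, 1]}
  4. create(a)  ⇒  FFF............  {a→[2]; b→[0, 1]}
  5. unlink(a)  ⇒  FF.............  {b→[0, 1]}
  6. append(b, 2)  ⇒  FFFF...........  {b→[0, 1, 2, 3]}
  7. append(b, 2)  ⇒  FFFFFF.........  {b→[0, 1, 2, 3, 4, 5]}
  8. truncate(b, 3)  ⇒  FFF............  {b→[0, 1, 2]}
  9. truncate(b, 1)  ⇒  F..............  {b→[0]}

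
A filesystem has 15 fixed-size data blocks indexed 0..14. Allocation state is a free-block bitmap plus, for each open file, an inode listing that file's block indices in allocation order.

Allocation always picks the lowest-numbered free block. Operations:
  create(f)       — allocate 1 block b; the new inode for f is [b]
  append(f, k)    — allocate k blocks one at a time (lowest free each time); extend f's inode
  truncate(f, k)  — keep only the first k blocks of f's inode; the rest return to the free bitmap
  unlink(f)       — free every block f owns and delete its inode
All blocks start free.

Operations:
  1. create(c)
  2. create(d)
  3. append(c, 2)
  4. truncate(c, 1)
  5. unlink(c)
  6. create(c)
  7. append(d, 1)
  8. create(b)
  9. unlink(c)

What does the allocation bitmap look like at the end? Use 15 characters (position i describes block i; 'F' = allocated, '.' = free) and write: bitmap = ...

bitmap = .FFF...........

after create(c) → c:[0]  free=[F..............]
after create(d) → c:[0], d:[1]  free=[FF.............]
after append(c, 2) → c:[0, 2, 3], d:[1]  free=[FFFF...........]
after truncate(c, 1) → c:[0], d:[1]  free=[FF.............]
after unlink(c) → d:[1]  free=[.F.............]
after create(c) → c:[0], d:[1]  free=[FF.............]
after append(d, 1) → c:[0], d:[1, 2]  free=[FFF............]
after create(b) → b:[3], c:[0], d:[1, 2]  free=[FFFF...........]
after unlink(c) → b:[3], d:[1, 2]  free=[.FFF...........]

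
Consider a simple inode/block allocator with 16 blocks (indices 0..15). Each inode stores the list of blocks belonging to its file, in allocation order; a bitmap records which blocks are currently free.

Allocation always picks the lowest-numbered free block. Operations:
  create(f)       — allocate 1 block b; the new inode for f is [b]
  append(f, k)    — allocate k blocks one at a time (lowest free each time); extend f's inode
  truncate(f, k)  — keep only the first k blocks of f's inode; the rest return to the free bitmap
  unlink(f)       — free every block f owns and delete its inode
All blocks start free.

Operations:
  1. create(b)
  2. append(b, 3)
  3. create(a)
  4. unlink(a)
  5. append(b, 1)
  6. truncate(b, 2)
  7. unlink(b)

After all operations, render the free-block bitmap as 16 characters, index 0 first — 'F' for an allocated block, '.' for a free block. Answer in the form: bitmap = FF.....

bitmap = ................

create(b): bitmap=F............... | b=[0]
append(b, 3): bitmap=FFFF............ | b=[0, 1, 2, 3]
create(a): bitmap=FFFFF........... | a=[4] b=[0, 1, 2, 3]
unlink(a): bitmap=FFFF............ | b=[0, 1, 2, 3]
append(b, 1): bitmap=FFFFF........... | b=[0, 1, 2, 3, 4]
truncate(b, 2): bitmap=FF.............. | b=[0, 1]
unlink(b): bitmap=................ | 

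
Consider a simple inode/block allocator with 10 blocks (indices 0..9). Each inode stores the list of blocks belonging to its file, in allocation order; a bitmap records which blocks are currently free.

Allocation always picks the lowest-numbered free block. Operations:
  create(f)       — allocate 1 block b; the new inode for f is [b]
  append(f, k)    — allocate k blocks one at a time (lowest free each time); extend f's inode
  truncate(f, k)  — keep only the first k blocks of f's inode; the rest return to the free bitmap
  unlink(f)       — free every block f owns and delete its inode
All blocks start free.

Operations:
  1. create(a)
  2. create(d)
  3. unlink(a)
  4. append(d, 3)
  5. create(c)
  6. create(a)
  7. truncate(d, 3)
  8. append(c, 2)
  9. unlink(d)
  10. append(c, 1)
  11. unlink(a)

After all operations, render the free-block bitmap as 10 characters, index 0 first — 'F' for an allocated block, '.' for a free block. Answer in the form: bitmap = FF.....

bitmap = F..FF.F...

[1] create(a) — a=0 (map F.........)
[2] create(d) — a=0 d=1 (map FF........)
[3] unlink(a) — d=1 (map .F........)
[4] append(d, 3) — d=1,0,2,3 (map FFFF......)
[5] create(c) — c=4 d=1,0,2,3 (map FFFFF.....)
[6] create(a) — a=5 c=4 d=1,0,2,3 (map FFFFFF....)
[7] truncate(d, 3) — a=5 c=4 d=1,0,2 (map FFF.FF....)
[8] append(c, 2) — a=5 c=4,3,6 d=1,0,2 (map FFFFFFF...)
[9] unlink(d) — a=5 c=4,3,6 (map ...FFFF...)
[10] append(c, 1) — a=5 c=4,3,6,0 (map F..FFFF...)
[11] unlink(a) — c=4,3,6,0 (map F..FF.F...)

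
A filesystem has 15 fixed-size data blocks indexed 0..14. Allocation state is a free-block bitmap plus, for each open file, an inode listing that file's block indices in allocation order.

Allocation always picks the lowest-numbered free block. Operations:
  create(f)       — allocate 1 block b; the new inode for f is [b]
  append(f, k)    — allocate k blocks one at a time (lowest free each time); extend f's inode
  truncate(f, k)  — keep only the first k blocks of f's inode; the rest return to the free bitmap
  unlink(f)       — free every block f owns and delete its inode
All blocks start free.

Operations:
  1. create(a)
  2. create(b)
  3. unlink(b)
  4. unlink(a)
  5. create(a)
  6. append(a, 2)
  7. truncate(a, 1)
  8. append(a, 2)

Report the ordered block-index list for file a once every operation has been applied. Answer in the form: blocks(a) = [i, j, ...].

after create(a) → a:[0]  free=[F..............]
after create(b) → a:[0], b:[1]  free=[FF.............]
after unlink(b) → a:[0]  free=[F..............]
after unlink(a) →   free=[...............]
after create(a) → a:[0]  free=[F..............]
after append(a, 2) → a:[0, 1, 2]  free=[FFF............]
after truncate(a, 1) → a:[0]  free=[F..............]
after append(a, 2) → a:[0, 1, 2]  free=[FFF............]

blocks(a) = [0, 1, 2]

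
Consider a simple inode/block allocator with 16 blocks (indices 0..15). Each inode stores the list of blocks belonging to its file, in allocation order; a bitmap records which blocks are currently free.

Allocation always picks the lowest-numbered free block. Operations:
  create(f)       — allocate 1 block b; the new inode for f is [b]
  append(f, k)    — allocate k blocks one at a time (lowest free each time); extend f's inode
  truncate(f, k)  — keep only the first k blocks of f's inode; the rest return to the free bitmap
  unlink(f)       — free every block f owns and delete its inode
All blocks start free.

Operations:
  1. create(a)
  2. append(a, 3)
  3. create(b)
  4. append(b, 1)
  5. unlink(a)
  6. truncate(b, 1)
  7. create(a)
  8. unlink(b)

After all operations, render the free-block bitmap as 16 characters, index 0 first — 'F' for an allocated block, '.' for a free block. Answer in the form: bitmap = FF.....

bitmap = F...............

[1] create(a) — a=0 (map F...............)
[2] append(a, 3) — a=0,1,2,3 (map FFFF............)
[3] create(b) — a=0,1,2,3 b=4 (map FFFFF...........)
[4] append(b, 1) — a=0,1,2,3 b=4,5 (map FFFFFF..........)
[5] unlink(a) — b=4,5 (map ....FF..........)
[6] truncate(b, 1) — b=4 (map ....F...........)
[7] create(a) — a=0 b=4 (map F...F...........)
[8] unlink(b) — a=0 (map F...............)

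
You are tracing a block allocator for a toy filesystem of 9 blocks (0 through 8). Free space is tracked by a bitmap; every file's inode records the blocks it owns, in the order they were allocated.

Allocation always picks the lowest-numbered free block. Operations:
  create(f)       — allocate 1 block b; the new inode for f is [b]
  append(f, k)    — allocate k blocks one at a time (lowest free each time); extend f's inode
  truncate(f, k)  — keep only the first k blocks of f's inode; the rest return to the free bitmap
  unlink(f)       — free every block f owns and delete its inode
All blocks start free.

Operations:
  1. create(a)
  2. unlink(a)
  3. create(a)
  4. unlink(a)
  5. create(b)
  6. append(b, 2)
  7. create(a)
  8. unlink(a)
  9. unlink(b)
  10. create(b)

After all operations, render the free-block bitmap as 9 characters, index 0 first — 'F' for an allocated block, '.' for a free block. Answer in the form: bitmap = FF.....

bitmap = F........

  1. create(a)  ⇒  F........  {a→[0]}
  2. unlink(a)  ⇒  .........  {}
  3. create(a)  ⇒  F........  {a→[0]}
  4. unlink(a)  ⇒  .........  {}
  5. create(b)  ⇒  F........  {b→[0]}
  6. append(b, 2)  ⇒  FFF......  {b→[0, 1, 2]}
  7. create(a)  ⇒  FFFF.....  {a→[3]; b→[0, 1, 2]}
  8. unlink(a)  ⇒  FFF......  {b→[0, 1, 2]}
  9. unlink(b)  ⇒  .........  {}
  10. create(b)  ⇒  F........  {b→[0]}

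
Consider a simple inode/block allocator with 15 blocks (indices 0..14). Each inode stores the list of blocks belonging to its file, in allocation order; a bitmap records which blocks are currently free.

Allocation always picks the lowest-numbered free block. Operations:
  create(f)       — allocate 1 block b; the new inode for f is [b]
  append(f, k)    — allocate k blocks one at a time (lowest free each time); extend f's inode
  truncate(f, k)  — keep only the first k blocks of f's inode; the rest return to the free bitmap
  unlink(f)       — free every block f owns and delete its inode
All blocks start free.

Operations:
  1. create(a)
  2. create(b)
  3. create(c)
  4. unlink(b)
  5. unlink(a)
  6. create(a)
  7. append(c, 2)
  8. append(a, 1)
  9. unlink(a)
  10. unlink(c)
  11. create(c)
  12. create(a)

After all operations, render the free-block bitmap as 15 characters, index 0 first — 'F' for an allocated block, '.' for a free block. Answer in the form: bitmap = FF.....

  1. create(a)  ⇒  F..............  {a→[0]}
  2. create(b)  ⇒  FF.............  {a→[0]; b→[1]}
  3. create(c)  ⇒  FFF............  {a→[0]; b→[1]; c→[2]}
  4. unlink(b)  ⇒  F.F............  {a→[0]; c→[2]}
  5. unlink(a)  ⇒  ..F............  {c→[2]}
  6. create(a)  ⇒  F.F............  {a→[0]; c→[2]}
  7. append(c, 2)  ⇒  FFFF...........  {a→[0]; c→[2, 1, 3]}
  8. append(a, 1)  ⇒  FFFFF..........  {a→[0, 4]; c→[2, 1, 3]}
  9. unlink(a)  ⇒  .FFF...........  {c→[2, 1, 3]}
  10. unlink(c)  ⇒  ...............  {}
  11. create(c)  ⇒  F..............  {c→[0]}
  12. create(a)  ⇒  FF.............  {a→[1]; c→[0]}

bitmap = FF.............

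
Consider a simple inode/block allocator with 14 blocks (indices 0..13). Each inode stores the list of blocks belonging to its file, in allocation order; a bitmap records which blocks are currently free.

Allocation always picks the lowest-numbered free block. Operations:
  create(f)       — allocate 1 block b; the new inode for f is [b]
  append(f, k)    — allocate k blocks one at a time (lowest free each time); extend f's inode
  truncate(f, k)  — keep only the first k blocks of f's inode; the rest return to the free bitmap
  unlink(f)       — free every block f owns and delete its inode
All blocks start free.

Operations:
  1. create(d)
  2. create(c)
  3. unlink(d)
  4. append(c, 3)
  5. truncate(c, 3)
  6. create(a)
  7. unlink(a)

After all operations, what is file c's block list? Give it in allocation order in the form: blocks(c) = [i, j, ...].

blocks(c) = [1, 0, 2]

  1. create(d)  ⇒  F.............  {d→[0]}
  2. create(c)  ⇒  FF............  {c→[1]; d→[0]}
  3. unlink(d)  ⇒  .F............  {c→[1]}
  4. append(c, 3)  ⇒  FFFF..........  {c→[1, 0, 2, 3]}
  5. truncate(c, 3)  ⇒  FFF...........  {c→[1, 0, 2]}
  6. create(a)  ⇒  FFFF..........  {a→[3]; c→[1, 0, 2]}
  7. unlink(a)  ⇒  FFF...........  {c→[1, 0, 2]}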